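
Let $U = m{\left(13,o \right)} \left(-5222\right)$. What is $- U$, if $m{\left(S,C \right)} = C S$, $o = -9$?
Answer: $-610974$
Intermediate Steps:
$U = 610974$ ($U = \left(-9\right) 13 \left(-5222\right) = \left(-117\right) \left(-5222\right) = 610974$)
$- U = \left(-1\right) 610974 = -610974$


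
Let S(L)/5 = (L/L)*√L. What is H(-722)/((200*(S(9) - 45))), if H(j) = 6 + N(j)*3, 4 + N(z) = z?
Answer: 181/500 ≈ 0.36200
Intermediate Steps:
N(z) = -4 + z
S(L) = 5*√L (S(L) = 5*((L/L)*√L) = 5*(1*√L) = 5*√L)
H(j) = -6 + 3*j (H(j) = 6 + (-4 + j)*3 = 6 + (-12 + 3*j) = -6 + 3*j)
H(-722)/((200*(S(9) - 45))) = (-6 + 3*(-722))/((200*(5*√9 - 45))) = (-6 - 2166)/((200*(5*3 - 45))) = -2172*1/(200*(15 - 45)) = -2172/(200*(-30)) = -2172/(-6000) = -2172*(-1/6000) = 181/500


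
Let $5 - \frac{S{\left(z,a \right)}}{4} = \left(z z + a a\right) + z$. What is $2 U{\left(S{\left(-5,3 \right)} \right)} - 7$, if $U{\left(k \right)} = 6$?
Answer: $5$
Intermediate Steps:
$S{\left(z,a \right)} = 20 - 4 z - 4 a^{2} - 4 z^{2}$ ($S{\left(z,a \right)} = 20 - 4 \left(\left(z z + a a\right) + z\right) = 20 - 4 \left(\left(z^{2} + a^{2}\right) + z\right) = 20 - 4 \left(\left(a^{2} + z^{2}\right) + z\right) = 20 - 4 \left(z + a^{2} + z^{2}\right) = 20 - \left(4 z + 4 a^{2} + 4 z^{2}\right) = 20 - 4 z - 4 a^{2} - 4 z^{2}$)
$2 U{\left(S{\left(-5,3 \right)} \right)} - 7 = 2 \cdot 6 - 7 = 12 - 7 = 5$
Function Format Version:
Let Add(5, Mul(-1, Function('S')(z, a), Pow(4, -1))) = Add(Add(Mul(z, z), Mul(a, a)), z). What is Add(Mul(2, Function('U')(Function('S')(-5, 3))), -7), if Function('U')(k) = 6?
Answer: 5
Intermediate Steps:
Function('S')(z, a) = Add(20, Mul(-4, z), Mul(-4, Pow(a, 2)), Mul(-4, Pow(z, 2))) (Function('S')(z, a) = Add(20, Mul(-4, Add(Add(Mul(z, z), Mul(a, a)), z))) = Add(20, Mul(-4, Add(Add(Pow(z, 2), Pow(a, 2)), z))) = Add(20, Mul(-4, Add(Add(Pow(a, 2), Pow(z, 2)), z))) = Add(20, Mul(-4, Add(z, Pow(a, 2), Pow(z, 2)))) = Add(20, Add(Mul(-4, z), Mul(-4, Pow(a, 2)), Mul(-4, Pow(z, 2)))) = Add(20, Mul(-4, z), Mul(-4, Pow(a, 2)), Mul(-4, Pow(z, 2))))
Add(Mul(2, Function('U')(Function('S')(-5, 3))), -7) = Add(Mul(2, 6), -7) = Add(12, -7) = 5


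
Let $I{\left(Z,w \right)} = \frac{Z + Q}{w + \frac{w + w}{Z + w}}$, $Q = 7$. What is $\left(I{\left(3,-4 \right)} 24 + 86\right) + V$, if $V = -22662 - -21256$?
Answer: $-1260$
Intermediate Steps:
$I{\left(Z,w \right)} = \frac{7 + Z}{w + \frac{2 w}{Z + w}}$ ($I{\left(Z,w \right)} = \frac{Z + 7}{w + \frac{w + w}{Z + w}} = \frac{7 + Z}{w + \frac{2 w}{Z + w}}$)
$V = -1406$ ($V = -22662 + 21256 = -1406$)
$\left(I{\left(3,-4 \right)} 24 + 86\right) + V = \left(\frac{3^{2} + 7 \cdot 3 + 7 \left(-4\right) + 3 \left(-4\right)}{\left(-4\right) \left(2 + 3 - 4\right)} 24 + 86\right) - 1406 = \left(- \frac{9 + 21 - 28 - 12}{4 \cdot 1} \cdot 24 + 86\right) - 1406 = \left(\left(- \frac{1}{4}\right) 1 \left(-10\right) 24 + 86\right) - 1406 = \left(\frac{5}{2} \cdot 24 + 86\right) - 1406 = \left(60 + 86\right) - 1406 = 146 - 1406 = -1260$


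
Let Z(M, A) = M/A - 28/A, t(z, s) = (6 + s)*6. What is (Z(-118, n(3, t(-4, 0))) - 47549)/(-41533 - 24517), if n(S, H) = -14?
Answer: 33277/46235 ≈ 0.71974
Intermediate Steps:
t(z, s) = 36 + 6*s
Z(M, A) = -28/A + M/A
(Z(-118, n(3, t(-4, 0))) - 47549)/(-41533 - 24517) = ((-28 - 118)/(-14) - 47549)/(-41533 - 24517) = (-1/14*(-146) - 47549)/(-66050) = (73/7 - 47549)*(-1/66050) = -332770/7*(-1/66050) = 33277/46235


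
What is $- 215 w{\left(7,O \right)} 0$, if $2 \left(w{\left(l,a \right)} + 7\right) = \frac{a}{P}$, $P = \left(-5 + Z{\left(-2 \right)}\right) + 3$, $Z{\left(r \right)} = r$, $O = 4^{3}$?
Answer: $0$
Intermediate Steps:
$O = 64$
$P = -4$ ($P = \left(-5 - 2\right) + 3 = -7 + 3 = -4$)
$w{\left(l,a \right)} = -7 - \frac{a}{8}$ ($w{\left(l,a \right)} = -7 + \frac{a \frac{1}{-4}}{2} = -7 + \frac{a \left(- \frac{1}{4}\right)}{2} = -7 + \frac{\left(- \frac{1}{4}\right) a}{2} = -7 - \frac{a}{8}$)
$- 215 w{\left(7,O \right)} 0 = - 215 \left(-7 - 8\right) 0 = \left(-215\right) \left(-15\right) 0 = 3225 \cdot 0 = 0$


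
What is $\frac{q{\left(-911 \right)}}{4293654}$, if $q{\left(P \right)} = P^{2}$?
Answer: $\frac{829921}{4293654} \approx 0.19329$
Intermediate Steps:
$\frac{q{\left(-911 \right)}}{4293654} = \frac{\left(-911\right)^{2}}{4293654} = 829921 \cdot \frac{1}{4293654} = \frac{829921}{4293654}$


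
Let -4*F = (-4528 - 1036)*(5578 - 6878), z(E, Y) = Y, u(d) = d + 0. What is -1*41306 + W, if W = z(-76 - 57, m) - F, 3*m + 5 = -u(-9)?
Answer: 5300986/3 ≈ 1.7670e+6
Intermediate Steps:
u(d) = d
m = 4/3 (m = -5/3 + (-1*(-9))/3 = -5/3 + (1/3)*9 = -5/3 + 3 = 4/3 ≈ 1.3333)
F = -1808300 (F = -(-4528 - 1036)*(5578 - 6878)/4 = -(-1391)*(-1300) = -1/4*7233200 = -1808300)
W = 5424904/3 (W = 4/3 - 1*(-1808300) = 4/3 + 1808300 = 5424904/3 ≈ 1.8083e+6)
-1*41306 + W = -1*41306 + 5424904/3 = -41306 + 5424904/3 = 5300986/3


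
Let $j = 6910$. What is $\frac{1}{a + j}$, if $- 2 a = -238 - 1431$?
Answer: $\frac{2}{15489} \approx 0.00012912$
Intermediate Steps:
$a = \frac{1669}{2}$ ($a = - \frac{-238 - 1431}{2} = \left(- \frac{1}{2}\right) \left(-1669\right) = \frac{1669}{2} \approx 834.5$)
$\frac{1}{a + j} = \frac{1}{\frac{1669}{2} + 6910} = \frac{1}{\frac{15489}{2}} = \frac{2}{15489}$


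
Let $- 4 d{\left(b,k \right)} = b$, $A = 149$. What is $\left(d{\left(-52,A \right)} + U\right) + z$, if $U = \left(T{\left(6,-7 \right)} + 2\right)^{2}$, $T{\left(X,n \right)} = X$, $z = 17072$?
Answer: $17149$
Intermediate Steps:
$d{\left(b,k \right)} = - \frac{b}{4}$
$U = 64$ ($U = \left(6 + 2\right)^{2} = 8^{2} = 64$)
$\left(d{\left(-52,A \right)} + U\right) + z = \left(\left(- \frac{1}{4}\right) \left(-52\right) + 64\right) + 17072 = \left(13 + 64\right) + 17072 = 77 + 17072 = 17149$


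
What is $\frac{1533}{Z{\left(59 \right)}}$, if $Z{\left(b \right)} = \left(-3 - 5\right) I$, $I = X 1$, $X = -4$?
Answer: $\frac{1533}{32} \approx 47.906$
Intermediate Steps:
$I = -4$ ($I = \left(-4\right) 1 = -4$)
$Z{\left(b \right)} = 32$ ($Z{\left(b \right)} = \left(-3 - 5\right) \left(-4\right) = \left(-8\right) \left(-4\right) = 32$)
$\frac{1533}{Z{\left(59 \right)}} = \frac{1533}{32}$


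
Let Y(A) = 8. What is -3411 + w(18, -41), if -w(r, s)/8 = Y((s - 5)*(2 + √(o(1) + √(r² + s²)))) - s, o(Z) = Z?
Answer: -3803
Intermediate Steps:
w(r, s) = -64 + 8*s (w(r, s) = -8*(8 - s) = -64 + 8*s)
-3411 + w(18, -41) = -3411 + (-64 + 8*(-41)) = -3411 + (-64 - 328) = -3411 - 392 = -3803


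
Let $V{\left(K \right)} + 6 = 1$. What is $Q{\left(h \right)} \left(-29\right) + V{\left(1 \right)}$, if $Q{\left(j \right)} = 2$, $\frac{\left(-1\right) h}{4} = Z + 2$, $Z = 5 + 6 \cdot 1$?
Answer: $-63$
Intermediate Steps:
$V{\left(K \right)} = -5$ ($V{\left(K \right)} = -6 + 1 = -5$)
$Z = 11$ ($Z = 5 + 6 = 11$)
$h = -52$ ($h = - 4 \left(11 + 2\right) = \left(-4\right) 13 = -52$)
$Q{\left(h \right)} \left(-29\right) + V{\left(1 \right)} = 2 \left(-29\right) - 5 = -58 - 5 = -63$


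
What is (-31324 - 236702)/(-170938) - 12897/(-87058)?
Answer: 12769197447/7440760202 ≈ 1.7161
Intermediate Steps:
(-31324 - 236702)/(-170938) - 12897/(-87058) = -268026*(-1/170938) - 12897*(-1/87058) = 134013/85469 + 12897/87058 = 12769197447/7440760202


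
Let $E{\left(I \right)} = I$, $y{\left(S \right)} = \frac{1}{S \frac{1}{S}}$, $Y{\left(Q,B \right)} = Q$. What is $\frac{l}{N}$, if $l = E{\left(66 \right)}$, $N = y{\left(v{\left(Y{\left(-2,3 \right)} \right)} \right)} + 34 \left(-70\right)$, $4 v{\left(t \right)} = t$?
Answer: $- \frac{22}{793} \approx -0.027743$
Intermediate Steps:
$v{\left(t \right)} = \frac{t}{4}$
$y{\left(S \right)} = 1$ ($y{\left(S \right)} = 1^{-1} = 1$)
$N = -2379$ ($N = 1 + 34 \left(-70\right) = 1 - 2380 = -2379$)
$l = 66$
$\frac{l}{N} = \frac{66}{-2379} = 66 \left(- \frac{1}{2379}\right) = - \frac{22}{793}$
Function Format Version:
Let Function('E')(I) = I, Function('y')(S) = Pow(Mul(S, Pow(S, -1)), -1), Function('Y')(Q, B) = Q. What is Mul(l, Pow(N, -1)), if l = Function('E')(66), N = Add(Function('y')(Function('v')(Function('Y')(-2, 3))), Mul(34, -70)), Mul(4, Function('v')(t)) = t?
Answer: Rational(-22, 793) ≈ -0.027743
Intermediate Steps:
Function('v')(t) = Mul(Rational(1, 4), t)
Function('y')(S) = 1 (Function('y')(S) = Pow(1, -1) = 1)
N = -2379 (N = Add(1, Mul(34, -70)) = Add(1, -2380) = -2379)
l = 66
Mul(l, Pow(N, -1)) = Mul(66, Pow(-2379, -1)) = Mul(66, Rational(-1, 2379)) = Rational(-22, 793)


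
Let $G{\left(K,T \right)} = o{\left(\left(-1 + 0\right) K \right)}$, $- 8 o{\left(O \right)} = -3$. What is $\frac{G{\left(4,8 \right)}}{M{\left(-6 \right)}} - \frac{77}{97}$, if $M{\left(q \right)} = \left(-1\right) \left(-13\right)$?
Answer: $- \frac{7717}{10088} \approx -0.76497$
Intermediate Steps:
$o{\left(O \right)} = \frac{3}{8}$ ($o{\left(O \right)} = \left(- \frac{1}{8}\right) \left(-3\right) = \frac{3}{8}$)
$M{\left(q \right)} = 13$
$G{\left(K,T \right)} = \frac{3}{8}$
$\frac{G{\left(4,8 \right)}}{M{\left(-6 \right)}} - \frac{77}{97} = \frac{3}{8 \cdot 13} - \frac{77}{97} = \frac{3}{8} \cdot \frac{1}{13} - \frac{77}{97} = \frac{3}{104} - \frac{77}{97} = - \frac{7717}{10088}$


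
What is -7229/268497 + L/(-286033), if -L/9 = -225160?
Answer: -546160793237/76799002401 ≈ -7.1116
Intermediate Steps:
L = 2026440 (L = -9*(-225160) = 2026440)
-7229/268497 + L/(-286033) = -7229/268497 + 2026440/(-286033) = -7229*1/268497 + 2026440*(-1/286033) = -7229/268497 - 2026440/286033 = -546160793237/76799002401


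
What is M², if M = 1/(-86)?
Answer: 1/7396 ≈ 0.00013521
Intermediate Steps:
M = -1/86 ≈ -0.011628
M² = (-1/86)² = 1/7396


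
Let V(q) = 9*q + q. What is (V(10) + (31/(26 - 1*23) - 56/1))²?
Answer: 26569/9 ≈ 2952.1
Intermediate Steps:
V(q) = 10*q
(V(10) + (31/(26 - 1*23) - 56/1))² = (10*10 + (31/(26 - 1*23) - 56/1))² = (100 + (31/(26 - 23) - 56*1))² = (100 + (31/3 - 56))² = (100 - 137/3)² = (163/3)² = 26569/9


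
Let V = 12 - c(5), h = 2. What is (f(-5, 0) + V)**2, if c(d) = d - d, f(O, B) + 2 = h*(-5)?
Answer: 0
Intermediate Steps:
f(O, B) = -12 (f(O, B) = -2 + 2*(-5) = -2 - 10 = -12)
c(d) = 0
V = 12 (V = 12 - 1*0 = 12 + 0 = 12)
(f(-5, 0) + V)**2 = (-12 + 12)**2 = 0**2 = 0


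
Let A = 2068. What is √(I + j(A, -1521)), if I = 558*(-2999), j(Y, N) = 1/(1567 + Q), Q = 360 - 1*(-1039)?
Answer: I*√14721530327986/2966 ≈ 1293.6*I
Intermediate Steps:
Q = 1399 (Q = 360 + 1039 = 1399)
j(Y, N) = 1/2966 (j(Y, N) = 1/(1567 + 1399) = 1/2966)
I = -1673442
√(I + j(A, -1521)) = √(-1673442 + 1/2966) = √(-4963428971/2966) = I*√14721530327986/2966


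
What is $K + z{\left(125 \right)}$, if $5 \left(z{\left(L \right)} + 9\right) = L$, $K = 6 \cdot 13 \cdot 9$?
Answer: $718$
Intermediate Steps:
$K = 702$ ($K = 78 \cdot 9 = 702$)
$z{\left(L \right)} = -9 + \frac{L}{5}$
$K + z{\left(125 \right)} = 702 + \left(-9 + \frac{1}{5} \cdot 125\right) = 702 + \left(-9 + 25\right) = 702 + 16 = 718$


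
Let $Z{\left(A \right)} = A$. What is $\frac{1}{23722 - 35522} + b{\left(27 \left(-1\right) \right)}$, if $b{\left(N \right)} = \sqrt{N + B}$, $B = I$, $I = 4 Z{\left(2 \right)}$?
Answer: $- \frac{1}{11800} + i \sqrt{19} \approx -8.4746 \cdot 10^{-5} + 4.3589 i$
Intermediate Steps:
$I = 8$ ($I = 4 \cdot 2 = 8$)
$B = 8$
$b{\left(N \right)} = \sqrt{8 + N}$ ($b{\left(N \right)} = \sqrt{N + 8} = \sqrt{8 + N}$)
$\frac{1}{23722 - 35522} + b{\left(27 \left(-1\right) \right)} = \frac{1}{23722 - 35522} + \sqrt{8 + 27 \left(-1\right)} = \frac{1}{-11800} + \sqrt{8 - 27} = - \frac{1}{11800} + \sqrt{-19} = - \frac{1}{11800} + i \sqrt{19}$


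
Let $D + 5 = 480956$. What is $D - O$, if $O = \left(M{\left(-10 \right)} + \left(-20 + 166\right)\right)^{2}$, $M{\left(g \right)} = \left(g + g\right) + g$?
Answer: $467495$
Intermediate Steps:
$D = 480951$ ($D = -5 + 480956 = 480951$)
$M{\left(g \right)} = 3 g$ ($M{\left(g \right)} = 2 g + g = 3 g$)
$O = 13456$ ($O = \left(3 \left(-10\right) + \left(-20 + 166\right)\right)^{2} = \left(-30 + 146\right)^{2} = 116^{2} = 13456$)
$D - O = 480951 - 13456 = 467495$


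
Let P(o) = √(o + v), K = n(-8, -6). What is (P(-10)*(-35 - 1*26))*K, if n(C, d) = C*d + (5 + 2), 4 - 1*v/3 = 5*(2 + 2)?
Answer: -3355*I*√58 ≈ -25551.0*I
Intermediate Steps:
v = -48 (v = 12 - 15*(2 + 2) = 12 - 15*4 = 12 - 3*20 = 12 - 60 = -48)
n(C, d) = 7 + C*d (n(C, d) = C*d + 7 = 7 + C*d)
K = 55 (K = 7 - 8*(-6) = 7 + 48 = 55)
P(o) = √(-48 + o) (P(o) = √(o - 48) = √(-48 + o))
(P(-10)*(-35 - 1*26))*K = (√(-48 - 10)*(-35 - 1*26))*55 = (√(-58)*(-35 - 26))*55 = ((I*√58)*(-61))*55 = -61*I*√58*55 = -3355*I*√58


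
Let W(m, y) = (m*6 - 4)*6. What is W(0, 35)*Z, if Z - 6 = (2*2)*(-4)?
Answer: 240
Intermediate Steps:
W(m, y) = -24 + 36*m (W(m, y) = (6*m - 4)*6 = (-4 + 6*m)*6 = -24 + 36*m)
Z = -10 (Z = 6 + (2*2)*(-4) = 6 + 4*(-4) = 6 - 16 = -10)
W(0, 35)*Z = (-24 + 36*0)*(-10) = (-24 + 0)*(-10) = -24*(-10) = 240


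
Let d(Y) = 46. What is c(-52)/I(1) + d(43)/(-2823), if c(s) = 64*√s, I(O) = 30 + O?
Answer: -46/2823 + 128*I*√13/31 ≈ -0.016295 + 14.887*I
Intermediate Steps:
c(-52)/I(1) + d(43)/(-2823) = (64*√(-52))/(30 + 1) + 46/(-2823) = (64*(2*I*√13))/31 + 46*(-1/2823) = (128*I*√13)*(1/31) - 46/2823 = 128*I*√13/31 - 46/2823 = -46/2823 + 128*I*√13/31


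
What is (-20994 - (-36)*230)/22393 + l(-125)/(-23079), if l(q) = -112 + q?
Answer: -1959995/3515701 ≈ -0.55750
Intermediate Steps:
(-20994 - (-36)*230)/22393 + l(-125)/(-23079) = (-20994 - (-36)*230)/22393 + (-112 - 125)/(-23079) = (-20994 - 1*(-8280))*(1/22393) - 237*(-1/23079) = (-20994 + 8280)*(1/22393) + 79/7693 = -12714*1/22393 + 79/7693 = -12714/22393 + 79/7693 = -1959995/3515701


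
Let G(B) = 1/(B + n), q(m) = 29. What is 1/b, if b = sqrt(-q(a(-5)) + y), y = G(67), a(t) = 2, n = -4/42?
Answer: -I*sqrt(14304305)/20362 ≈ -0.18574*I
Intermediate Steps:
n = -2/21 (n = -4*1/42 = -2/21 ≈ -0.095238)
G(B) = 1/(-2/21 + B) (G(B) = 1/(B - 2/21) = 1/(-2/21 + B))
y = 21/1405 (y = 21/(-2 + 21*67) = 21/(-2 + 1407) = 21/1405 ≈ 0.014947)
b = 2*I*sqrt(14304305)/1405 (b = sqrt(-1*29 + 21/1405) = sqrt(-29 + 21/1405) = sqrt(-40724/1405) = 2*I*sqrt(14304305)/1405 ≈ 5.3838*I)
1/b = 1/(2*I*sqrt(14304305)/1405) = -I*sqrt(14304305)/20362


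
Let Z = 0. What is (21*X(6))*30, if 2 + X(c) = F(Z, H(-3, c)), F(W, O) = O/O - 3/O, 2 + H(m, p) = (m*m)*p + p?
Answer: -19215/29 ≈ -662.59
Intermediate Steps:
H(m, p) = -2 + p + p*m² (H(m, p) = -2 + ((m*m)*p + p) = -2 + (m²*p + p) = -2 + (p*m² + p) = -2 + (p + p*m²) = -2 + p + p*m²)
F(W, O) = 1 - 3/O
X(c) = -2 + (-5 + 10*c)/(-2 + 10*c) (X(c) = -2 + (-3 + (-2 + c + c*(-3)²))/(-2 + c + c*(-3)²) = -2 + (-3 + (-2 + c + c*9))/(-2 + c + c*9) = -2 + (-3 + (-2 + c + 9*c))/(-2 + c + 9*c) = -2 + (-3 + (-2 + 10*c))/(-2 + 10*c) = -2 + (-5 + 10*c)/(-2 + 10*c))
(21*X(6))*30 = (21*((-1 - 10*6)/(2*(-1 + 5*6))))*30 = (21*((-1 - 60)/(2*(-1 + 30))))*30 = (21*((½)*(-61)/29))*30 = (21*((½)*(1/29)*(-61)))*30 = (21*(-61/58))*30 = -1281/58*30 = -19215/29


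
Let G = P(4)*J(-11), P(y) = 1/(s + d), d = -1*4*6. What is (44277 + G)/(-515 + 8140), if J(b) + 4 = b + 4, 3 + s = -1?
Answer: 1239767/213500 ≈ 5.8069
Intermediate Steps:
s = -4 (s = -3 - 1 = -4)
d = -24 (d = -4*6 = -24)
J(b) = b (J(b) = -4 + (b + 4) = -4 + (4 + b) = b)
P(y) = -1/28 (P(y) = 1/(-4 - 24) = 1/(-28) = -1/28)
G = 11/28 (G = -1/28*(-11) = 11/28 ≈ 0.39286)
(44277 + G)/(-515 + 8140) = (44277 + 11/28)/(-515 + 8140) = (1239767/28)/7625 = (1239767/28)*(1/7625) = 1239767/213500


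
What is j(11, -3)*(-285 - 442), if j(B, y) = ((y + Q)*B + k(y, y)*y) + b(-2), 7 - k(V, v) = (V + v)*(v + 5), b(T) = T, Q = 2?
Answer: 50890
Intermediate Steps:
k(V, v) = 7 - (5 + v)*(V + v) (k(V, v) = 7 - (V + v)*(v + 5) = 7 - (V + v)*(5 + v) = 7 - (5 + v)*(V + v))
j(B, y) = -2 + B*(2 + y) + y*(7 - 10*y - 2*y²) (j(B, y) = ((y + 2)*B + (7 - y² - 5*y - 5*y - y*y)*y) - 2 = ((2 + y)*B + (7 - y² - 5*y - 5*y - y²)*y) - 2 = (B*(2 + y) + (7 - 10*y - 2*y²)*y) - 2 = (B*(2 + y) + y*(7 - 10*y - 2*y²)) - 2 = -2 + B*(2 + y) + y*(7 - 10*y - 2*y²))
j(11, -3)*(-285 - 442) = (-2 + 2*11 + 11*(-3) - 1*(-3)*(-7 + 2*(-3)² + 10*(-3)))*(-285 - 442) = (-2 + 22 - 33 - 1*(-3)*(-7 + 2*9 - 30))*(-727) = (-2 + 22 - 33 - 1*(-3)*(-7 + 18 - 30))*(-727) = (-2 + 22 - 33 - 1*(-3)*(-19))*(-727) = (-2 + 22 - 33 - 57)*(-727) = -70*(-727) = 50890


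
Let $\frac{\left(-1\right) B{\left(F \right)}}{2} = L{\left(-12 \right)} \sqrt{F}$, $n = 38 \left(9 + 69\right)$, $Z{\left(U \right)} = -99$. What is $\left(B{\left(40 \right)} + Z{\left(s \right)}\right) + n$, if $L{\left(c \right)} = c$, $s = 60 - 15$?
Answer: $2865 + 48 \sqrt{10} \approx 3016.8$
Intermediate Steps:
$s = 45$ ($s = 60 - 15 = 45$)
$n = 2964$ ($n = 38 \cdot 78 = 2964$)
$B{\left(F \right)} = 24 \sqrt{F}$ ($B{\left(F \right)} = - 2 \left(- 12 \sqrt{F}\right) = 24 \sqrt{F}$)
$\left(B{\left(40 \right)} + Z{\left(s \right)}\right) + n = \left(24 \sqrt{40} - 99\right) + 2964 = \left(24 \cdot 2 \sqrt{10} - 99\right) + 2964 = \left(48 \sqrt{10} - 99\right) + 2964 = \left(-99 + 48 \sqrt{10}\right) + 2964 = 2865 + 48 \sqrt{10}$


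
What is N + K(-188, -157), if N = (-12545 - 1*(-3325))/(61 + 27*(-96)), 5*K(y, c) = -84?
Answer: -166504/12655 ≈ -13.157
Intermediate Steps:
K(y, c) = -84/5 (K(y, c) = (1/5)*(-84) = -84/5)
N = 9220/2531 (N = (-12545 + 3325)/(61 - 2592) = -9220/(-2531) = -9220*(-1/2531) = 9220/2531 ≈ 3.6428)
N + K(-188, -157) = 9220/2531 - 84/5 = -166504/12655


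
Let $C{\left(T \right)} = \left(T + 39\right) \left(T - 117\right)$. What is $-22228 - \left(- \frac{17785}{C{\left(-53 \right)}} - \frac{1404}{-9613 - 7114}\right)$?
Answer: $- \frac{176921662221}{7962052} \approx -22221.0$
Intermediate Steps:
$C{\left(T \right)} = \left(-117 + T\right) \left(39 + T\right)$ ($C{\left(T \right)} = \left(39 + T\right) \left(-117 + T\right) = \left(-117 + T\right) \left(39 + T\right)$)
$-22228 - \left(- \frac{17785}{C{\left(-53 \right)}} - \frac{1404}{-9613 - 7114}\right) = -22228 - \left(- \frac{17785}{-4563 + \left(-53\right)^{2} - -4134} - \frac{1404}{-9613 - 7114}\right) = -22228 - \left(- \frac{17785}{-4563 + 2809 + 4134} - \frac{1404}{-16727}\right) = -22228 - \left(- \frac{17785}{2380} - - \frac{1404}{16727}\right) = -22228 - \left(\left(-17785\right) \frac{1}{2380} + \frac{1404}{16727}\right) = -22228 - \left(- \frac{3557}{476} + \frac{1404}{16727}\right) = -22228 - - \frac{58829635}{7962052} = -22228 + \frac{58829635}{7962052} = - \frac{176921662221}{7962052}$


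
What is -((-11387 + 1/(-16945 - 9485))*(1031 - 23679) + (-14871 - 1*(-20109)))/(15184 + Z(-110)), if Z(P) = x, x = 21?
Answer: -3408122266334/200934075 ≈ -16961.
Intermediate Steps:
Z(P) = 21
-((-11387 + 1/(-16945 - 9485))*(1031 - 23679) + (-14871 - 1*(-20109)))/(15184 + Z(-110)) = -((-11387 + 1/(-16945 - 9485))*(1031 - 23679) + (-14871 - 1*(-20109)))/(15184 + 21) = -((-11387 + 1/(-26430))*(-22648) + (-14871 + 20109))/15205 = -((-11387 - 1/26430)*(-22648) + 5238)/15205 = -(-300958411/26430*(-22648) + 5238)/15205 = -(3408053046164/13215 + 5238)/15205 = -3408122266334/(13215*15205) = -1*3408122266334/200934075 = -3408122266334/200934075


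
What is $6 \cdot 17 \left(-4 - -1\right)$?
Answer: $-306$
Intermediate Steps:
$6 \cdot 17 \left(-4 - -1\right) = 102 \left(-4 + 1\right) = 102 \left(-3\right) = -306$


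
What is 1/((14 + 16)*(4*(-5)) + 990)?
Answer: 1/390 ≈ 0.0025641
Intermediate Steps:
1/((14 + 16)*(4*(-5)) + 990) = 1/(30*(-20) + 990) = 1/(-600 + 990) = 1/390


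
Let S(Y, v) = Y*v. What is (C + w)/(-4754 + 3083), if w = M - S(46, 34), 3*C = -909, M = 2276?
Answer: -409/1671 ≈ -0.24476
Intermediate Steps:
C = -303 (C = (1/3)*(-909) = -303)
w = 712 (w = 2276 - 46*34 = 2276 - 1*1564 = 2276 - 1564 = 712)
(C + w)/(-4754 + 3083) = (-303 + 712)/(-4754 + 3083) = 409/(-1671) = 409*(-1/1671) = -409/1671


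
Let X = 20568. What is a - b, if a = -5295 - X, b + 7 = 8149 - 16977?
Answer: -17028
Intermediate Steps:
b = -8835 (b = -7 + (8149 - 16977) = -7 - 8828 = -8835)
a = -25863 (a = -5295 - 1*20568 = -5295 - 20568 = -25863)
a - b = -25863 - 1*(-8835) = -25863 + 8835 = -17028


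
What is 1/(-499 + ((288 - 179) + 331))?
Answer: -1/59 ≈ -0.016949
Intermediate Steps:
1/(-499 + ((288 - 179) + 331)) = 1/(-499 + (109 + 331)) = 1/(-499 + 440) = 1/(-59) = -1/59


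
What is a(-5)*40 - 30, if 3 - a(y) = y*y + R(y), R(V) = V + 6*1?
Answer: -950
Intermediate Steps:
R(V) = 6 + V (R(V) = V + 6 = 6 + V)
a(y) = -3 - y - y**2 (a(y) = 3 - (y*y + (6 + y)) = 3 - (y**2 + (6 + y)) = 3 - (6 + y + y**2) = 3 + (-6 - y - y**2) = -3 - y - y**2)
a(-5)*40 - 30 = (-3 - 1*(-5) - 1*(-5)**2)*40 - 30 = (-3 + 5 - 1*25)*40 - 30 = (-3 + 5 - 25)*40 - 30 = -23*40 - 30 = -920 - 30 = -950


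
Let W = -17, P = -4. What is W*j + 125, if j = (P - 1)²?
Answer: -300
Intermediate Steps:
j = 25 (j = (-4 - 1)² = (-5)² = 25)
W*j + 125 = -17*25 + 125 = -425 + 125 = -300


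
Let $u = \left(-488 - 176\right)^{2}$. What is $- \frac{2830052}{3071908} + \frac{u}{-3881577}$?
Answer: $- \frac{440694882199}{425851694247} \approx -1.0349$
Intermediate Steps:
$u = 440896$ ($u = \left(-664\right)^{2} = 440896$)
$- \frac{2830052}{3071908} + \frac{u}{-3881577} = - \frac{2830052}{3071908} + \frac{440896}{-3881577} = \left(-2830052\right) \frac{1}{3071908} + 440896 \left(- \frac{1}{3881577}\right) = - \frac{707513}{767977} - \frac{440896}{3881577} = - \frac{440694882199}{425851694247}$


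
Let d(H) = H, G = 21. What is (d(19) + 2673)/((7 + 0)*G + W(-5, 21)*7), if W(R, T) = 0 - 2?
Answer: 2692/133 ≈ 20.241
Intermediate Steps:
W(R, T) = -2
(d(19) + 2673)/((7 + 0)*G + W(-5, 21)*7) = (19 + 2673)/((7 + 0)*21 - 2*7) = 2692/(7*21 - 14) = 2692/(147 - 14) = 2692/133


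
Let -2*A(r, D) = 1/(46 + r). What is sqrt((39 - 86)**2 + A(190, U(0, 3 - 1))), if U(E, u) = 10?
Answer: sqrt(123032346)/236 ≈ 47.000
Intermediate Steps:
A(r, D) = -1/(2*(46 + r))
sqrt((39 - 86)**2 + A(190, U(0, 3 - 1))) = sqrt((39 - 86)**2 - 1/(92 + 2*190)) = sqrt((-47)**2 - 1/(92 + 380)) = sqrt(2209 - 1/472) = sqrt(1042647/472) = sqrt(123032346)/236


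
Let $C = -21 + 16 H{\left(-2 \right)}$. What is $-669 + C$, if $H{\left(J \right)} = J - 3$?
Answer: $-770$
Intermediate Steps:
$H{\left(J \right)} = -3 + J$
$C = -101$ ($C = -21 + 16 \left(-3 - 2\right) = -21 + 16 \left(-5\right) = -21 - 80 = -101$)
$-669 + C = -669 - 101 = -770$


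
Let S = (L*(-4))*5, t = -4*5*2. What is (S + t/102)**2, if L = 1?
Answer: 1081600/2601 ≈ 415.84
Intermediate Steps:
t = -40 (t = -20*2 = -40)
S = -20 (S = (1*(-4))*5 = -4*5 = -20)
(S + t/102)**2 = (-20 - 40/102)**2 = (-20 - 40*1/102)**2 = (-20 - 20/51)**2 = (-1040/51)**2 = 1081600/2601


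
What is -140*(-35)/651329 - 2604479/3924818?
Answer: -239591584913/365192540446 ≈ -0.65607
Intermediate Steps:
-140*(-35)/651329 - 2604479/3924818 = 4900*(1/651329) - 2604479*1/3924818 = 700/93047 - 2604479/3924818 = -239591584913/365192540446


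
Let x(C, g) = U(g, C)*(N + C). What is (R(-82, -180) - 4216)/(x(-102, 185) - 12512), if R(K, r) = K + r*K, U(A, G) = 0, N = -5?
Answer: -5231/6256 ≈ -0.83616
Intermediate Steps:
R(K, r) = K + K*r
x(C, g) = 0 (x(C, g) = 0*(-5 + C) = 0)
(R(-82, -180) - 4216)/(x(-102, 185) - 12512) = (-82*(1 - 180) - 4216)/(0 - 12512) = (-82*(-179) - 4216)/(-12512) = (14678 - 4216)*(-1/12512) = 10462*(-1/12512) = -5231/6256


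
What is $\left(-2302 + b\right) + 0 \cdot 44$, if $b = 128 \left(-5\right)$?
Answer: $-2942$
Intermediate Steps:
$b = -640$
$\left(-2302 + b\right) + 0 \cdot 44 = \left(-2302 - 640\right) + 0 \cdot 44 = -2942 + 0 = -2942$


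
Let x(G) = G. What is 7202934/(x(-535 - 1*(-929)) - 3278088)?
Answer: -3601467/1638847 ≈ -2.1976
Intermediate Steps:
7202934/(x(-535 - 1*(-929)) - 3278088) = 7202934/((-535 - 1*(-929)) - 3278088) = 7202934/((-535 + 929) - 3278088) = 7202934/(394 - 3278088) = 7202934/(-3277694) = 7202934*(-1/3277694) = -3601467/1638847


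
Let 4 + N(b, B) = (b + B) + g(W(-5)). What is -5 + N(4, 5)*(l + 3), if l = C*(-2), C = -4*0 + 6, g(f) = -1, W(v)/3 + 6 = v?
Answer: -41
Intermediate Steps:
W(v) = -18 + 3*v
C = 6 (C = 0 + 6 = 6)
l = -12 (l = 6*(-2) = -12)
N(b, B) = -5 + B + b (N(b, B) = -4 + ((b + B) - 1) = -4 + ((B + b) - 1) = -4 + (-1 + B + b) = -5 + B + b)
-5 + N(4, 5)*(l + 3) = -5 + (-5 + 5 + 4)*(-12 + 3) = -5 + 4*(-9) = -5 - 36 = -41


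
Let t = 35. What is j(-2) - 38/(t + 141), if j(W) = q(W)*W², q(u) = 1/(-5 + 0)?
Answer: -447/440 ≈ -1.0159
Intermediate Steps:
q(u) = -⅕ (q(u) = 1/(-5) = -⅕)
j(W) = -W²/5
j(-2) - 38/(t + 141) = -⅕*(-2)² - 38/(35 + 141) = -⅕*4 - 38/176 = -⅘ + (1/176)*(-38) = -⅘ - 19/88 = -447/440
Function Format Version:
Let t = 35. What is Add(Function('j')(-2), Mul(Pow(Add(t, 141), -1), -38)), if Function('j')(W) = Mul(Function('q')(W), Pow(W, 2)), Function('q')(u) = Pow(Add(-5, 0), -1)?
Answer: Rational(-447, 440) ≈ -1.0159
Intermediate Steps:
Function('q')(u) = Rational(-1, 5) (Function('q')(u) = Pow(-5, -1) = Rational(-1, 5))
Function('j')(W) = Mul(Rational(-1, 5), Pow(W, 2))
Add(Function('j')(-2), Mul(Pow(Add(t, 141), -1), -38)) = Add(Mul(Rational(-1, 5), Pow(-2, 2)), Mul(Pow(Add(35, 141), -1), -38)) = Add(Mul(Rational(-1, 5), 4), Mul(Pow(176, -1), -38)) = Add(Rational(-4, 5), Mul(Rational(1, 176), -38)) = Add(Rational(-4, 5), Rational(-19, 88)) = Rational(-447, 440)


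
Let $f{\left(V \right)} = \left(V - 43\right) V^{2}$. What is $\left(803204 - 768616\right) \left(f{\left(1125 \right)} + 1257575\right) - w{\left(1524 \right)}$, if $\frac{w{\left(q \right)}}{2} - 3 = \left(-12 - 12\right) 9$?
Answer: $47408520379526$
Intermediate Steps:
$f{\left(V \right)} = V^{2} \left(-43 + V\right)$ ($f{\left(V \right)} = \left(-43 + V\right) V^{2} = V^{2} \left(-43 + V\right)$)
$w{\left(q \right)} = -426$ ($w{\left(q \right)} = 6 + 2 \left(-12 - 12\right) 9 = 6 + 2 \left(\left(-24\right) 9\right) = 6 + 2 \left(-216\right) = 6 - 432 = -426$)
$\left(803204 - 768616\right) \left(f{\left(1125 \right)} + 1257575\right) - w{\left(1524 \right)} = \left(803204 - 768616\right) \left(1125^{2} \left(-43 + 1125\right) + 1257575\right) - -426 = 34588 \left(1265625 \cdot 1082 + 1257575\right) + 426 = 34588 \left(1369406250 + 1257575\right) + 426 = 34588 \cdot 1370663825 + 426 = 47408520379100 + 426 = 47408520379526$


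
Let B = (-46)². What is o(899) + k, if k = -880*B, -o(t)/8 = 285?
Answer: -1864360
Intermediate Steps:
B = 2116
o(t) = -2280 (o(t) = -8*285 = -2280)
k = -1862080 (k = -880*2116 = -1862080)
o(899) + k = -2280 - 1862080 = -1864360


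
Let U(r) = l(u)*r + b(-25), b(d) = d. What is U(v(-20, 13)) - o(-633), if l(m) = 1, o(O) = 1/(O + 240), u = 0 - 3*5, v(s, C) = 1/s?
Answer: -196873/7860 ≈ -25.047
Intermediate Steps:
u = -15 (u = 0 - 15 = -15)
o(O) = 1/(240 + O)
U(r) = -25 + r (U(r) = 1*r - 25 = r - 25 = -25 + r)
U(v(-20, 13)) - o(-633) = (-25 + 1/(-20)) - 1/(240 - 633) = (-25 - 1/20) - 1/(-393) = -501/20 - 1*(-1/393) = -501/20 + 1/393 = -196873/7860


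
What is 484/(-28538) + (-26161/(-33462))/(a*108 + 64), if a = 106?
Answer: -92848628339/5496626328336 ≈ -0.016892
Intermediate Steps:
484/(-28538) + (-26161/(-33462))/(a*108 + 64) = 484/(-28538) + (-26161/(-33462))/(106*108 + 64) = 484*(-1/28538) + (-26161*(-1/33462))/(11448 + 64) = -242/14269 + (26161/33462)/11512 = -242/14269 + (26161/33462)*(1/11512) = -242/14269 + 26161/385214544 = -92848628339/5496626328336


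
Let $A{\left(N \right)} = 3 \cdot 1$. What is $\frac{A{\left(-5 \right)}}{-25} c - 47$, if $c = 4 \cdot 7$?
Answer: $- \frac{1259}{25} \approx -50.36$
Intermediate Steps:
$c = 28$
$A{\left(N \right)} = 3$
$\frac{A{\left(-5 \right)}}{-25} c - 47 = \frac{3}{-25} \cdot 28 - 47 = 3 \left(- \frac{1}{25}\right) 28 - 47 = \left(- \frac{3}{25}\right) 28 - 47 = - \frac{84}{25} - 47 = - \frac{1259}{25}$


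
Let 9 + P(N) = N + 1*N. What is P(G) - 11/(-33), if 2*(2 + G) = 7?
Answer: -17/3 ≈ -5.6667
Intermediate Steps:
G = 3/2 (G = -2 + (½)*7 = -2 + 7/2 = 3/2 ≈ 1.5000)
P(N) = -9 + 2*N (P(N) = -9 + (N + 1*N) = -9 + (N + N) = -9 + 2*N)
P(G) - 11/(-33) = (-9 + 2*(3/2)) - 11/(-33) = (-9 + 3) - 1/33*(-11) = -6 + ⅓ = -17/3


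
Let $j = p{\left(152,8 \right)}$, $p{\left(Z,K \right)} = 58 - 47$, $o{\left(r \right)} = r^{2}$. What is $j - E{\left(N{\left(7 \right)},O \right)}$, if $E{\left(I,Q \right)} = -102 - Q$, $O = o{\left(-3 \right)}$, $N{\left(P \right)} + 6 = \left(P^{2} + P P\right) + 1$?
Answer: $122$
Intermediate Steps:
$N{\left(P \right)} = -5 + 2 P^{2}$ ($N{\left(P \right)} = -6 + \left(\left(P^{2} + P P\right) + 1\right) = -6 + \left(\left(P^{2} + P^{2}\right) + 1\right) = -6 + \left(2 P^{2} + 1\right) = -6 + \left(1 + 2 P^{2}\right) = -5 + 2 P^{2}$)
$O = 9$ ($O = \left(-3\right)^{2} = 9$)
$p{\left(Z,K \right)} = 11$ ($p{\left(Z,K \right)} = 58 - 47 = 11$)
$j = 11$
$j - E{\left(N{\left(7 \right)},O \right)} = 11 - \left(-102 - 9\right) = 11 - -111 = 11 + 111 = 122$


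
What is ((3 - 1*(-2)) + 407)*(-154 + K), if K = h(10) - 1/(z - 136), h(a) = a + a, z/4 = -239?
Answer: -15071681/273 ≈ -55208.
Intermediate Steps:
z = -956 (z = 4*(-239) = -956)
h(a) = 2*a
K = 21841/1092 (K = 2*10 - 1/(-956 - 136) = 20 - 1/(-1092) = 20 - 1*(-1/1092) = 20 + 1/1092 = 21841/1092 ≈ 20.001)
((3 - 1*(-2)) + 407)*(-154 + K) = ((3 - 1*(-2)) + 407)*(-154 + 21841/1092) = ((3 + 2) + 407)*(-146327/1092) = (5 + 407)*(-146327/1092) = 412*(-146327/1092) = -15071681/273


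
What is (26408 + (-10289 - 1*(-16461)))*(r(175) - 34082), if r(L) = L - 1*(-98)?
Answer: -1101497220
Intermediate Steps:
r(L) = 98 + L (r(L) = L + 98 = 98 + L)
(26408 + (-10289 - 1*(-16461)))*(r(175) - 34082) = (26408 + (-10289 - 1*(-16461)))*((98 + 175) - 34082) = (26408 + (-10289 + 16461))*(273 - 34082) = (26408 + 6172)*(-33809) = 32580*(-33809) = -1101497220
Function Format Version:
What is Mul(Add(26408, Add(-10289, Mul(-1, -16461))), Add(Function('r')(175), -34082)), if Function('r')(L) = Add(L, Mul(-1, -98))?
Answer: -1101497220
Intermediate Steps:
Function('r')(L) = Add(98, L) (Function('r')(L) = Add(L, 98) = Add(98, L))
Mul(Add(26408, Add(-10289, Mul(-1, -16461))), Add(Function('r')(175), -34082)) = Mul(Add(26408, Add(-10289, Mul(-1, -16461))), Add(Add(98, 175), -34082)) = Mul(Add(26408, Add(-10289, 16461)), Add(273, -34082)) = Mul(Add(26408, 6172), -33809) = Mul(32580, -33809) = -1101497220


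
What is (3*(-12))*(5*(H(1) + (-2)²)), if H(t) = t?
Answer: -900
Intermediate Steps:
(3*(-12))*(5*(H(1) + (-2)²)) = (3*(-12))*(5*(1 + (-2)²)) = -180*(1 + 4) = -180*5 = -36*25 = -900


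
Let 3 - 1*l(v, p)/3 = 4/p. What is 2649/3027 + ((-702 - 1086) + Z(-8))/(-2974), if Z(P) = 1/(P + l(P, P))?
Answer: 11074326/7501915 ≈ 1.4762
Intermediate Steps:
l(v, p) = 9 - 12/p
Z(P) = 1/(9 + P - 12/P) (Z(P) = 1/(P + (9 - 12/P)) = 1/(9 + P - 12/P))
2649/3027 + ((-702 - 1086) + Z(-8))/(-2974) = 2649/3027 + ((-702 - 1086) - 8/(-12 + (-8)² + 9*(-8)))/(-2974) = 2649*(1/3027) + (-1788 - 8/(-12 + 64 - 72))*(-1/2974) = 883/1009 + (-1788 - 8/(-20))*(-1/2974) = 883/1009 + (-1788 - 8*(-1/20))*(-1/2974) = 883/1009 + (-1788 + ⅖)*(-1/2974) = 883/1009 - 8938/5*(-1/2974) = 883/1009 + 4469/7435 = 11074326/7501915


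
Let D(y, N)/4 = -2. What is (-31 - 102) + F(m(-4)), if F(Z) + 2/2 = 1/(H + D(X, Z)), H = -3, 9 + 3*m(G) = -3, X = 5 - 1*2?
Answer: -1475/11 ≈ -134.09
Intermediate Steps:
X = 3 (X = 5 - 2 = 3)
m(G) = -4 (m(G) = -3 + (⅓)*(-3) = -3 - 1 = -4)
D(y, N) = -8 (D(y, N) = 4*(-2) = -8)
F(Z) = -12/11 (F(Z) = -1 + 1/(-3 - 8) = -1 + 1/(-11) = -1 - 1/11 = -12/11)
(-31 - 102) + F(m(-4)) = (-31 - 102) - 12/11 = -133 - 12/11 = -1475/11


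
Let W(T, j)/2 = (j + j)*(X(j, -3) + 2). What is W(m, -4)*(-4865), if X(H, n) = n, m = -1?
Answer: -77840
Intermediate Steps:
W(T, j) = -4*j (W(T, j) = 2*((j + j)*(-3 + 2)) = 2*((2*j)*(-1)) = 2*(-2*j) = -4*j)
W(m, -4)*(-4865) = -4*(-4)*(-4865) = 16*(-4865) = -77840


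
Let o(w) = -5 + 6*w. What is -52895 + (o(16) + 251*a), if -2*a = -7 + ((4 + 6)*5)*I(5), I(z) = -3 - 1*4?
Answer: -16001/2 ≈ -8000.5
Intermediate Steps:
I(z) = -7 (I(z) = -3 - 4 = -7)
a = 357/2 (a = -(-7 + ((4 + 6)*5)*(-7))/2 = -(-7 + (10*5)*(-7))/2 = -(-7 + 50*(-7))/2 = -(-7 - 350)/2 = -½*(-357) = 357/2 ≈ 178.50)
-52895 + (o(16) + 251*a) = -52895 + ((-5 + 6*16) + 251*(357/2)) = -52895 + ((-5 + 96) + 89607/2) = -52895 + (91 + 89607/2) = -52895 + 89789/2 = -16001/2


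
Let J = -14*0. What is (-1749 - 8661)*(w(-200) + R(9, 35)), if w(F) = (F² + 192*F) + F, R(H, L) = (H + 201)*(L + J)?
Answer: -91087500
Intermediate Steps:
J = 0
R(H, L) = L*(201 + H) (R(H, L) = (H + 201)*(L + 0) = (201 + H)*L = L*(201 + H))
w(F) = F² + 193*F
(-1749 - 8661)*(w(-200) + R(9, 35)) = (-1749 - 8661)*(-200*(193 - 200) + 35*(201 + 9)) = -10410*(-200*(-7) + 35*210) = -10410*(1400 + 7350) = -10410*8750 = -91087500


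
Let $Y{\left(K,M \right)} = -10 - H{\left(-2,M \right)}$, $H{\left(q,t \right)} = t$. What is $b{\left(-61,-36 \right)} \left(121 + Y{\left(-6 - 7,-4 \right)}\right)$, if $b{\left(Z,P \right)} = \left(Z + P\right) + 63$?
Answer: $-3910$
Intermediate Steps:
$b{\left(Z,P \right)} = 63 + P + Z$ ($b{\left(Z,P \right)} = \left(P + Z\right) + 63 = 63 + P + Z$)
$Y{\left(K,M \right)} = -10 - M$
$b{\left(-61,-36 \right)} \left(121 + Y{\left(-6 - 7,-4 \right)}\right) = \left(63 - 36 - 61\right) \left(121 - 6\right) = - 34 \left(121 + \left(-10 + 4\right)\right) = - 34 \left(121 - 6\right) = \left(-34\right) 115 = -3910$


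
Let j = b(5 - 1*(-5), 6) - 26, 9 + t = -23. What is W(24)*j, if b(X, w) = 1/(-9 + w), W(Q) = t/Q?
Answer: 316/9 ≈ 35.111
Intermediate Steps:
t = -32 (t = -9 - 23 = -32)
W(Q) = -32/Q
j = -79/3 (j = 1/(-9 + 6) - 26 = 1/(-3) - 26 = -⅓ - 26 = -79/3 ≈ -26.333)
W(24)*j = -32/24*(-79/3) = -32*1/24*(-79/3) = -4/3*(-79/3) = 316/9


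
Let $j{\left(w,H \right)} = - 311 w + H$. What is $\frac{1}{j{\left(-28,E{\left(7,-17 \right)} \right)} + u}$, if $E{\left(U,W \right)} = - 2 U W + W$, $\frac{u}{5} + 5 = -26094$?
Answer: $- \frac{1}{121566} \approx -8.226 \cdot 10^{-6}$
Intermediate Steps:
$u = -130495$ ($u = -25 + 5 \left(-26094\right) = -25 - 130470 = -130495$)
$E{\left(U,W \right)} = W - 2 U W$ ($E{\left(U,W \right)} = - 2 U W + W = W - 2 U W$)
$j{\left(w,H \right)} = H - 311 w$
$\frac{1}{j{\left(-28,E{\left(7,-17 \right)} \right)} + u} = \frac{1}{\left(- 17 \left(1 - 14\right) - -8708\right) - 130495} = \frac{1}{\left(- 17 \left(1 - 14\right) + 8708\right) - 130495} = \frac{1}{\left(\left(-17\right) \left(-13\right) + 8708\right) - 130495} = \frac{1}{\left(221 + 8708\right) - 130495} = \frac{1}{8929 - 130495} = \frac{1}{-121566} = - \frac{1}{121566}$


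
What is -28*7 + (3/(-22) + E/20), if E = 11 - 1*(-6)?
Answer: -42963/220 ≈ -195.29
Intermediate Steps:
E = 17 (E = 11 + 6 = 17)
-28*7 + (3/(-22) + E/20) = -28*7 + (3/(-22) + 17/20) = -196 + (3*(-1/22) + 17*(1/20)) = -196 + (-3/22 + 17/20) = -196 + 157/220 = -42963/220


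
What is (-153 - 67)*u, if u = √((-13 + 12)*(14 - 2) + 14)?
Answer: -220*√2 ≈ -311.13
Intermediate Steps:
u = √2 (u = √(-1*12 + 14) = √(-12 + 14) = √2 ≈ 1.4142)
(-153 - 67)*u = (-153 - 67)*√2 = -220*√2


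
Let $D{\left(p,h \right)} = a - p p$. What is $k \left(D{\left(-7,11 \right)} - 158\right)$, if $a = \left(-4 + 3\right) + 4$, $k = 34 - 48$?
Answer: $2856$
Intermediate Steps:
$k = -14$
$a = 3$ ($a = -1 + 4 = 3$)
$D{\left(p,h \right)} = 3 - p^{2}$ ($D{\left(p,h \right)} = 3 - p p = 3 - p^{2}$)
$k \left(D{\left(-7,11 \right)} - 158\right) = - 14 \left(\left(3 - \left(-7\right)^{2}\right) - 158\right) = - 14 \left(\left(3 - 49\right) - 158\right) = - 14 \left(-46 - 158\right) = \left(-14\right) \left(-204\right) = 2856$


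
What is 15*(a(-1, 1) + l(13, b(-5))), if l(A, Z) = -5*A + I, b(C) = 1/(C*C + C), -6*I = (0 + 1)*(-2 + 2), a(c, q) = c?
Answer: -990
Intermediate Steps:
I = 0 (I = -(0 + 1)*(-2 + 2)/6 = -0/6 = -⅙*0 = 0)
b(C) = 1/(C + C²) (b(C) = 1/(C² + C) = 1/(C + C²))
l(A, Z) = -5*A (l(A, Z) = -5*A + 0 = -5*A)
15*(a(-1, 1) + l(13, b(-5))) = 15*(-1 - 5*13) = 15*(-1 - 65) = 15*(-66) = -990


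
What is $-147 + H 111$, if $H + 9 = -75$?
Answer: $-9471$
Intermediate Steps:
$H = -84$ ($H = -9 - 75 = -84$)
$-147 + H 111 = -147 - 9324 = -9471$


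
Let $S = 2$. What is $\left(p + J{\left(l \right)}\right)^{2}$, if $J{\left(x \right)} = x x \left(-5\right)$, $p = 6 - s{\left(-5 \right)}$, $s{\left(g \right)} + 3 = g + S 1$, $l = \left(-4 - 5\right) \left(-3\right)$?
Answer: $13198689$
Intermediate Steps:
$l = 27$ ($l = \left(-9\right) \left(-3\right) = 27$)
$s{\left(g \right)} = -1 + g$ ($s{\left(g \right)} = -3 + \left(g + 2 \cdot 1\right) = -3 + \left(g + 2\right) = -3 + \left(2 + g\right) = -1 + g$)
$p = 12$ ($p = 6 - \left(-1 - 5\right) = 6 - -6 = 6 + 6 = 12$)
$J{\left(x \right)} = - 5 x^{2}$ ($J{\left(x \right)} = x^{2} \left(-5\right) = - 5 x^{2}$)
$\left(p + J{\left(l \right)}\right)^{2} = \left(12 - 5 \cdot 27^{2}\right)^{2} = \left(12 - 3645\right)^{2} = \left(-3633\right)^{2} = 13198689$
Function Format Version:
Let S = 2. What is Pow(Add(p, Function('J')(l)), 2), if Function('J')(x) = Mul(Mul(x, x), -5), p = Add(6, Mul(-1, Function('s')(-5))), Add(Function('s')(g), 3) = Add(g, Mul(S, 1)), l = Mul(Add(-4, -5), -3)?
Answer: 13198689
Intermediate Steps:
l = 27 (l = Mul(-9, -3) = 27)
Function('s')(g) = Add(-1, g) (Function('s')(g) = Add(-3, Add(g, Mul(2, 1))) = Add(-3, Add(g, 2)) = Add(-3, Add(2, g)) = Add(-1, g))
p = 12 (p = Add(6, Mul(-1, Add(-1, -5))) = Add(6, Mul(-1, -6)) = Add(6, 6) = 12)
Function('J')(x) = Mul(-5, Pow(x, 2)) (Function('J')(x) = Mul(Pow(x, 2), -5) = Mul(-5, Pow(x, 2)))
Pow(Add(p, Function('J')(l)), 2) = Pow(Add(12, Mul(-5, Pow(27, 2))), 2) = Pow(Add(12, Mul(-5, 729)), 2) = Pow(Add(12, -3645), 2) = Pow(-3633, 2) = 13198689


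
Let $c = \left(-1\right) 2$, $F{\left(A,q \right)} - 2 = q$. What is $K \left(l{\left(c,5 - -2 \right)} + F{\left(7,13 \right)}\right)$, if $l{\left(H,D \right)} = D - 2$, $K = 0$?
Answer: $0$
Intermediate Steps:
$F{\left(A,q \right)} = 2 + q$
$c = -2$
$l{\left(H,D \right)} = -2 + D$ ($l{\left(H,D \right)} = D - 2 = -2 + D$)
$K \left(l{\left(c,5 - -2 \right)} + F{\left(7,13 \right)}\right) = 0 \left(\left(-2 + \left(5 - -2\right)\right) + \left(2 + 13\right)\right) = 0 \left(\left(-2 + \left(5 + 2\right)\right) + 15\right) = 0 \left(\left(-2 + 7\right) + 15\right) = 0 \left(5 + 15\right) = 0 \cdot 20 = 0$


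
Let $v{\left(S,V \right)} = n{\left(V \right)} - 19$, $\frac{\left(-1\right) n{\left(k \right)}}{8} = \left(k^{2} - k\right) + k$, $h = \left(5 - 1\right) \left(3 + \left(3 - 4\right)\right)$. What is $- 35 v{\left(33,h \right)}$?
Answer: $18585$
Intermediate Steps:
$h = 8$ ($h = 4 \left(3 + \left(3 - 4\right)\right) = 4 \left(3 - 1\right) = 4 \cdot 2 = 8$)
$n{\left(k \right)} = - 8 k^{2}$ ($n{\left(k \right)} = - 8 \left(\left(k^{2} - k\right) + k\right) = - 8 k^{2}$)
$v{\left(S,V \right)} = -19 - 8 V^{2}$ ($v{\left(S,V \right)} = - 8 V^{2} - 19 = -19 - 8 V^{2}$)
$- 35 v{\left(33,h \right)} = - 35 \left(-19 - 8 \cdot 8^{2}\right) = - 35 \left(-19 - 512\right) = \left(-35\right) \left(-531\right) = 18585$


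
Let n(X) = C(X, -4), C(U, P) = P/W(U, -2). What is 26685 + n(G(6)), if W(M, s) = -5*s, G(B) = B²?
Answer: 133423/5 ≈ 26685.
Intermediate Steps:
C(U, P) = P/10 (C(U, P) = P/((-5*(-2))) = P/10)
n(X) = -⅖ (n(X) = (⅒)*(-4) = -⅖)
26685 + n(G(6)) = 26685 - ⅖ = 133423/5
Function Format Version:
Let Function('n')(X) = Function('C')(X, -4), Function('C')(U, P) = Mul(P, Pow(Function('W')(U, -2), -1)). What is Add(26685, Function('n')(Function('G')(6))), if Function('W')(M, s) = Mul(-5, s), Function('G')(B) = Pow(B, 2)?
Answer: Rational(133423, 5) ≈ 26685.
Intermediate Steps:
Function('C')(U, P) = Mul(Rational(1, 10), P) (Function('C')(U, P) = Mul(P, Pow(Mul(-5, -2), -1)) = Mul(P, Pow(10, -1)) = Mul(P, Rational(1, 10)) = Mul(Rational(1, 10), P))
Function('n')(X) = Rational(-2, 5) (Function('n')(X) = Mul(Rational(1, 10), -4) = Rational(-2, 5))
Add(26685, Function('n')(Function('G')(6))) = Add(26685, Rational(-2, 5)) = Rational(133423, 5)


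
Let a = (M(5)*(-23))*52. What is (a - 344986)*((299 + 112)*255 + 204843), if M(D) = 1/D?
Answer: -534491463648/5 ≈ -1.0690e+11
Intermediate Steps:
a = -1196/5 (a = (-23/5)*52 = ((⅕)*(-23))*52 = -23/5*52 = -1196/5 ≈ -239.20)
(a - 344986)*((299 + 112)*255 + 204843) = (-1196/5 - 344986)*((299 + 112)*255 + 204843) = -1726126*(411*255 + 204843)/5 = -1726126*(104805 + 204843)/5 = -1726126/5*309648 = -534491463648/5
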